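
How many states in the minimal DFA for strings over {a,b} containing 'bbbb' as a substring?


KMP-style automaton: 4 progress states + 1 absorbing accept = 5
Minimal DFA: 5 states


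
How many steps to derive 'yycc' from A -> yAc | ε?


Derivation: A => yAc => yyAcc => yycc
Steps: 3


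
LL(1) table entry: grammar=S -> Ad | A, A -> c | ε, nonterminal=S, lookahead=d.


For [S, d]: 'd' ∈ FIRST(Ad)
Entry: S -> Ad


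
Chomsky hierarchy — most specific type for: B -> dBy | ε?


Single nonterminal LHS, but d^n y^n is not regular
Classification: Type 2 (Context-Free)


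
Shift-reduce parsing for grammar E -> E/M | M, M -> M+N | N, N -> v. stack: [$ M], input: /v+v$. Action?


lookahead ∉ {+} so M won't extend; reduce E -> M
Action: reduce (E -> M)


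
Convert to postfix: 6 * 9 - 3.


Left to right (same or higher precedence on left)
Postfix: 6 9 * 3 -


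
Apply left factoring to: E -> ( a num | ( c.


Common prefix: '('
Factored: E -> ( E', E' -> a num | c


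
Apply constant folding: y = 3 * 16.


3 * 16 = 48 at compile time
Optimized: y = 48


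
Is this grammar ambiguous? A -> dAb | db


balanced d^n…b^n: each string has a unique parse
Unambiguous


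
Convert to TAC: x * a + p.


Break into single-operator statements:
t1 = x * a
t2 = t1 + p


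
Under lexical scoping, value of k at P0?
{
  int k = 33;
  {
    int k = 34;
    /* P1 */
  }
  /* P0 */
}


k declared in the same block as P0
k = 33


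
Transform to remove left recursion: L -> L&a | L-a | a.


Left-recursive alternatives: L&a, L-a; non-recursive: a
Introduce L': L -> aL', L' -> &aL' | -aL' | ε


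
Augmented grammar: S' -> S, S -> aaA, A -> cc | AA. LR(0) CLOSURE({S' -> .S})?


Start: S' -> .S
For each item with dot before a nonterminal B, add B -> .γ for every B-production
Closure: [S' -> .S, S -> .aaA]


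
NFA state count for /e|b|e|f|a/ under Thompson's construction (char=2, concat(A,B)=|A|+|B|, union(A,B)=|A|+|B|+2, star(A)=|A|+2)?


Syntax tree has 5 char leaf(s), 4 union(s), 0 star(s)
chars contribute 5×2 = 10; each union adds +2; each star adds +2
Total: 10 + 8 + 0 = 18 states


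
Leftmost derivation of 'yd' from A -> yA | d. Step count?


Derivation: A => yA => yd
Steps: 2


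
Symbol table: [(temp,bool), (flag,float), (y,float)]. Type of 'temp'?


Lookup 'temp' → type bool


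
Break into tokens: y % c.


Scan left to right, longest-match per lexeme
Tokens: ID(y), OP(%), ID(c)


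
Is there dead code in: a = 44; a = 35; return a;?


first assignment to a is overwritten before any read
Dead: 'a = 44'


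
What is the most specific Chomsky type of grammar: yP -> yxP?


LHS has context (more than one symbol) and |LHS| ≤ |RHS|
Classification: Type 1 (Context-Sensitive)


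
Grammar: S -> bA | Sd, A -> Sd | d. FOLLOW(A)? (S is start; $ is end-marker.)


$ ∈ FOLLOW(S). For each A -> αBβ: add FIRST(β)\{ε} to FOLLOW(B); if β nullable, add FOLLOW(A).
FOLLOW(A) = {$, d}


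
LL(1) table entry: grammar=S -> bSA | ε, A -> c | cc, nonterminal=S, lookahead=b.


For [S, b]: 'b' ∈ FIRST(bSA)
Entry: S -> bSA


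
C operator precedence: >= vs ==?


'>=' is relational (level 7); '==' is equality (level 6)
Higher level binds tighter
'>=' has higher precedence than '=='


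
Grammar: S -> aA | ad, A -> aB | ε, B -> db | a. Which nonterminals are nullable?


A nonterminal is nullable iff some alternative derives ε (directly, or every symbol in it is nullable)
Nullable: {A}


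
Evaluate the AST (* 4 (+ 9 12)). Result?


Evaluate inner: (+ 9 12) = 21
Evaluate root: (* 4 21) = 84
Result: 84


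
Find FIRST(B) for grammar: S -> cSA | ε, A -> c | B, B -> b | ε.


Per alternative of B: FIRST(b) = {b}; FIRST(ε) = {ε}
FIRST(B) = {b, ε}


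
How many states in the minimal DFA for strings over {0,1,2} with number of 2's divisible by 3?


Track (count of 2) mod 3: states 0..2, accept at 0
Minimal DFA: 3 states


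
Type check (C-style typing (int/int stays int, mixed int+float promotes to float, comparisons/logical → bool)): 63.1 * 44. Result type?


Operand types: float * int
Rule: mixed int/float promotes to float; int/int stays int
Result type: float


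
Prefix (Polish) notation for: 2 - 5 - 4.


left-to-right (same/higher precedence on left): tree is (- (- 2 5) 4)
Prefix: - - 2 5 4


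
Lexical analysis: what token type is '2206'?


Pattern: digits only
Type: INTEGER_LITERAL


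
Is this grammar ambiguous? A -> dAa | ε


balanced d^n…a^n: each string has a unique parse
Unambiguous


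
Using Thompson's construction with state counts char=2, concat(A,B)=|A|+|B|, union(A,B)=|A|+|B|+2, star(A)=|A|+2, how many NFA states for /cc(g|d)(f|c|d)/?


Syntax tree has 7 char leaf(s), 3 union(s), 0 star(s)
chars contribute 7×2 = 14; each union adds +2; each star adds +2
Total: 14 + 6 + 0 = 20 states


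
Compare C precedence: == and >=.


'>=' is relational (level 7); '==' is equality (level 6)
Higher level binds tighter
'>=' has higher precedence than '=='


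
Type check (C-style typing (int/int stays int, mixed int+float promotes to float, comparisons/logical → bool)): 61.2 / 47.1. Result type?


Operand types: float / float
Rule: mixed int/float promotes to float; int/int stays int
Result type: float


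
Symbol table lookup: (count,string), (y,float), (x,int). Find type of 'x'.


Lookup 'x' → type int


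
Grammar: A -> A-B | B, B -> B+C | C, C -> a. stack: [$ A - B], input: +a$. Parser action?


'+' can extend B; shift to build B -> B+C
Action: shift


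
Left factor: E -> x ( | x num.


Common prefix: 'x'
Factored: E -> x E', E' -> ( | num


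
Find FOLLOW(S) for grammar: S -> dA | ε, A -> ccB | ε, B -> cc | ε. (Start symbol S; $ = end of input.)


$ ∈ FOLLOW(S). For each A -> αBβ: add FIRST(β)\{ε} to FOLLOW(B); if β nullable, add FOLLOW(A).
FOLLOW(S) = {$}


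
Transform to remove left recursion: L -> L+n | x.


Left-recursive alternatives: L+n; non-recursive: x
Introduce L': L -> xL', L' -> +nL' | ε


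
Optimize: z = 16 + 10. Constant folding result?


16 + 10 = 26 at compile time
Optimized: z = 26


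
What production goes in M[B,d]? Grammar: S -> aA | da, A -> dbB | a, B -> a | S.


For [B, d]: 'd' ∈ FIRST(S)
Entry: B -> S


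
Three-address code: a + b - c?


Break into single-operator statements:
t1 = a + b
t2 = t1 - c


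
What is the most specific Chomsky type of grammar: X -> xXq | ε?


Single nonterminal LHS, but x^n q^n is not regular
Classification: Type 2 (Context-Free)


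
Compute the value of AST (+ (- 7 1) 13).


Evaluate inner: (- 7 1) = 6
Evaluate root: (+ 6 13) = 19
Result: 19


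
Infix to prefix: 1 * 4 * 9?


left-to-right (same/higher precedence on left): tree is (* (* 1 4) 9)
Prefix: * * 1 4 9


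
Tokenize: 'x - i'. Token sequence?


Scan left to right, longest-match per lexeme
Tokens: ID(x), OP(-), ID(i)


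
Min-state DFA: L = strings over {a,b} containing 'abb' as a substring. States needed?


KMP-style automaton: 3 progress states + 1 absorbing accept = 4
Minimal DFA: 4 states


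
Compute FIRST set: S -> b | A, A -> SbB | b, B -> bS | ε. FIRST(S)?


Per alternative of S: FIRST(b) = {b}; FIRST(A) = {b}
FIRST(S) = {b}


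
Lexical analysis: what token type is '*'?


Pattern: operator symbol
Type: OPERATOR


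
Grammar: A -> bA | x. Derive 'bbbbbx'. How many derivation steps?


Derivation: A => bA => bbA => bbbA => bbbbA => bbbbbA => bbbbbx
Steps: 6


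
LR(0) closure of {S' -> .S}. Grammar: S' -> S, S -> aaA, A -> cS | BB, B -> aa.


Start: S' -> .S
For each item with dot before a nonterminal B, add B -> .γ for every B-production
Closure: [S' -> .S, S -> .aaA]


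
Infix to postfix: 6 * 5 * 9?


Left to right (same or higher precedence on left)
Postfix: 6 5 * 9 *


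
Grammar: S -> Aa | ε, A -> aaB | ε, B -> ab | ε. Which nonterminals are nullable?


A nonterminal is nullable iff some alternative derives ε (directly, or every symbol in it is nullable)
Nullable: {A, B, S}


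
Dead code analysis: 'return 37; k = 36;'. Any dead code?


statement follows a return and is unreachable
Dead: 'k = 36'


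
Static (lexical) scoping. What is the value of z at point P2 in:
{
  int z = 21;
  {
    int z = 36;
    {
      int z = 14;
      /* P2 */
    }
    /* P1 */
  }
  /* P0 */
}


z declared in the same block as P2
z = 14


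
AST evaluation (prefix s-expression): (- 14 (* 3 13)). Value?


Evaluate inner: (* 3 13) = 39
Evaluate root: (- 14 39) = -25
Result: -25


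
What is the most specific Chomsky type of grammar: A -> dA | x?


Right-linear: every RHS is a terminal or a terminal followed by one nonterminal
Classification: Type 3 (Regular)


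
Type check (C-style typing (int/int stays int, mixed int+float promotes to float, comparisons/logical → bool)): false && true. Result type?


Operand types: bool && bool
Rule: logical operators take bool operands and yield bool
Result type: bool


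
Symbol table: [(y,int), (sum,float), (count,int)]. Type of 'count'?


Lookup 'count' → type int


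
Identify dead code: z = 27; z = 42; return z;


first assignment to z is overwritten before any read
Dead: 'z = 27'


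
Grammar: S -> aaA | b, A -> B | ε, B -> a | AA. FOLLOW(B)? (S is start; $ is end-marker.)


$ ∈ FOLLOW(S). For each A -> αBβ: add FIRST(β)\{ε} to FOLLOW(B); if β nullable, add FOLLOW(A).
FOLLOW(B) = {$, a}


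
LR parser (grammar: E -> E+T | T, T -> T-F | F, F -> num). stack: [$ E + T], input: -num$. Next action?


'-' can extend T; shift to build T -> T-F
Action: shift


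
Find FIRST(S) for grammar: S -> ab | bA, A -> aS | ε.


Per alternative of S: FIRST(ab) = {a}; FIRST(bA) = {b}
FIRST(S) = {a, b}


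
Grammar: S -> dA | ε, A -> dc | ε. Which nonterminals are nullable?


A nonterminal is nullable iff some alternative derives ε (directly, or every symbol in it is nullable)
Nullable: {A, S}


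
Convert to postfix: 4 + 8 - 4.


Left to right (same or higher precedence on left)
Postfix: 4 8 + 4 -


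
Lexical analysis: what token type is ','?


Pattern: delimiter/punctuation
Type: PUNCTUATION


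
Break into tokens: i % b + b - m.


Scan left to right, longest-match per lexeme
Tokens: ID(i), OP(%), ID(b), OP(+), ID(b), OP(-), ID(m)


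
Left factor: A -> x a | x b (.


Common prefix: 'x'
Factored: A -> x A', A' -> a | b (


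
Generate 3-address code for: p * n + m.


Break into single-operator statements:
t1 = p * n
t2 = t1 + m


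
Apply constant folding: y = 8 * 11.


8 * 11 = 88 at compile time
Optimized: y = 88


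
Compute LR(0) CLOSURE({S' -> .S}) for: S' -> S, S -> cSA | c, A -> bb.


Start: S' -> .S
For each item with dot before a nonterminal B, add B -> .γ for every B-production
Closure: [S' -> .S, S -> .cSA, S -> .c]


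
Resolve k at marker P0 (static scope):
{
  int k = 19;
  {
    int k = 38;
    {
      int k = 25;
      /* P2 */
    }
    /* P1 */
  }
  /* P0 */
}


k declared in the same block as P0
k = 19


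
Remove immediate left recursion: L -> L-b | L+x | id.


Left-recursive alternatives: L-b, L+x; non-recursive: id
Introduce L': L -> idL', L' -> -bL' | +xL' | ε


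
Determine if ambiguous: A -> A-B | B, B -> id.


precedence layered via separate nonterminal B: deterministic
Unambiguous


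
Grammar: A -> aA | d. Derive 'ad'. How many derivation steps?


Derivation: A => aA => ad
Steps: 2


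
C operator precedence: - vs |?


'-' is additive (level 9); '|' is bitwise OR (level 3)
Higher level binds tighter
'-' has higher precedence than '|'


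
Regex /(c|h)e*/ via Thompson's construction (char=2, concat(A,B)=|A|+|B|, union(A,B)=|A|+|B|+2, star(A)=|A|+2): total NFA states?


Syntax tree has 3 char leaf(s), 1 union(s), 1 star(s)
chars contribute 3×2 = 6; each union adds +2; each star adds +2
Total: 6 + 2 + 2 = 10 states


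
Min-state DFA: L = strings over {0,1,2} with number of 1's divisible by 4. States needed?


Track (count of 1) mod 4: states 0..3, accept at 0
Minimal DFA: 4 states


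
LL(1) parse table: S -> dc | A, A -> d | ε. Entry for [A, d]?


For [A, d]: 'd' ∈ FIRST(d)
Entry: A -> d


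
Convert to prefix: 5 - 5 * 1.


'*' binds tighter: tree is (- 5 (* 5 1))
Prefix: - 5 * 5 1


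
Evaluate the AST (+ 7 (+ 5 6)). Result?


Evaluate inner: (+ 5 6) = 11
Evaluate root: (+ 7 11) = 18
Result: 18


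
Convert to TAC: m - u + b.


Break into single-operator statements:
t1 = m - u
t2 = t1 + b


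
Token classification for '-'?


Pattern: operator symbol
Type: OPERATOR


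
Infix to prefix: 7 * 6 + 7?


left-to-right (same/higher precedence on left): tree is (+ (* 7 6) 7)
Prefix: + * 7 6 7


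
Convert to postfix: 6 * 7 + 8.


Left to right (same or higher precedence on left)
Postfix: 6 7 * 8 +


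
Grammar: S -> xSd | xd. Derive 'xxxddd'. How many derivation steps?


Derivation: S => xSd => xxSdd => xxxddd
Steps: 3


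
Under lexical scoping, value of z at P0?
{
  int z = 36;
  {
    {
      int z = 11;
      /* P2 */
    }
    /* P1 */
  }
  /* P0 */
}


z declared in the same block as P0
z = 36


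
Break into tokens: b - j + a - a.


Scan left to right, longest-match per lexeme
Tokens: ID(b), OP(-), ID(j), OP(+), ID(a), OP(-), ID(a)


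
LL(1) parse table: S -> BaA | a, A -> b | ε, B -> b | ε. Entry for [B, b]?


For [B, b]: 'b' ∈ FIRST(b)
Entry: B -> b


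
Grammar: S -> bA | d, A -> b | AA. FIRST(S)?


Per alternative of S: FIRST(bA) = {b}; FIRST(d) = {d}
FIRST(S) = {b, d}


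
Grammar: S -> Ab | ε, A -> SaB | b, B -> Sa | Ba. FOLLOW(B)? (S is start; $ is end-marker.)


$ ∈ FOLLOW(S). For each A -> αBβ: add FIRST(β)\{ε} to FOLLOW(B); if β nullable, add FOLLOW(A).
FOLLOW(B) = {a, b}


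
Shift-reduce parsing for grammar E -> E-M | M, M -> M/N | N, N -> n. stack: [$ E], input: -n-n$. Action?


shift '-' to continue E -> E-M
Action: shift


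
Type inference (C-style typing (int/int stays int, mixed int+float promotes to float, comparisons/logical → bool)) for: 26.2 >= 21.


Operand types: float >= int
Rule: comparison yields bool
Result type: bool


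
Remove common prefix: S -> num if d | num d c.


Common prefix: 'num'
Factored: S -> num S', S' -> if d | d c


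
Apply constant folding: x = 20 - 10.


20 - 10 = 10 at compile time
Optimized: x = 10


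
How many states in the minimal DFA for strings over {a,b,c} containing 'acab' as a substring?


KMP-style automaton: 4 progress states + 1 absorbing accept = 5
Minimal DFA: 5 states


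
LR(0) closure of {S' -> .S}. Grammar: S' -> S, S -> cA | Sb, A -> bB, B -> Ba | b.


Start: S' -> .S
For each item with dot before a nonterminal B, add B -> .γ for every B-production
Closure: [S' -> .S, S -> .cA, S -> .Sb]


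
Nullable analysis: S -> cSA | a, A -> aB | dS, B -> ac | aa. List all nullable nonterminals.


A nonterminal is nullable iff some alternative derives ε (directly, or every symbol in it is nullable)
Nullable: {}


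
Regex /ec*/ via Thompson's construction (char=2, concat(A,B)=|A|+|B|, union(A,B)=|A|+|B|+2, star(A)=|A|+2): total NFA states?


Syntax tree has 2 char leaf(s), 0 union(s), 1 star(s)
chars contribute 2×2 = 4; each union adds +2; each star adds +2
Total: 4 + 0 + 2 = 6 states


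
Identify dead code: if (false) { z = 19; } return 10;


condition is constant false, so the whole block is unreachable
Dead: 'if (false) { z = 19; }'


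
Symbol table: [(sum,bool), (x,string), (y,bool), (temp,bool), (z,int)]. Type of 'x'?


Lookup 'x' → type string


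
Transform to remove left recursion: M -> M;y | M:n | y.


Left-recursive alternatives: M;y, M:n; non-recursive: y
Introduce M': M -> yM', M' -> ;yM' | :nM' | ε


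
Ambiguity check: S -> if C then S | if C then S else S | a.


dangling else: 'if C then if C then a else a' parses two ways
Ambiguous


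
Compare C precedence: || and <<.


'<<' is shift (level 8); '||' is logical OR (level 1)
Higher level binds tighter
'<<' has higher precedence than '||'


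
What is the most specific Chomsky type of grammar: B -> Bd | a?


Left-linear: every RHS is a terminal or one nonterminal followed by a terminal
Classification: Type 3 (Regular)


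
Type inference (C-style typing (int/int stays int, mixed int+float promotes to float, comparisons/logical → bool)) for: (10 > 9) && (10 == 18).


Operand types: bool && bool
Rule: logical operators take bool operands and yield bool
Result type: bool


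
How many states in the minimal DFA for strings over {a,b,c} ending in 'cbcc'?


Track the longest suffix of input matching a prefix of 'cbcc': 5 classes (prefixes of length 0..4)
Minimal DFA: 5 states


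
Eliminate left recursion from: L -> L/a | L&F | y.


Left-recursive alternatives: L/a, L&F; non-recursive: y
Introduce L': L -> yL', L' -> /aL' | &FL' | ε


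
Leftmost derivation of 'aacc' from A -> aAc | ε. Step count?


Derivation: A => aAc => aaAcc => aacc
Steps: 3


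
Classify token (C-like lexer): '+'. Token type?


Pattern: operator symbol
Type: OPERATOR


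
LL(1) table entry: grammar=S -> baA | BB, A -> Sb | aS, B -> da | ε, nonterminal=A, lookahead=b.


For [A, b]: 'b' ∈ FIRST(Sb)
Entry: A -> Sb


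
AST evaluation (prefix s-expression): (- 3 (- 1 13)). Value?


Evaluate inner: (- 1 13) = -12
Evaluate root: (- 3 -12) = 15
Result: 15


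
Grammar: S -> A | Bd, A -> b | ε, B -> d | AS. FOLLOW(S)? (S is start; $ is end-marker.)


$ ∈ FOLLOW(S). For each A -> αBβ: add FIRST(β)\{ε} to FOLLOW(B); if β nullable, add FOLLOW(A).
FOLLOW(S) = {$, d}


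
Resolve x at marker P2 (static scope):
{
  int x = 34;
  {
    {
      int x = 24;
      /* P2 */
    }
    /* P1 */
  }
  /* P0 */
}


x declared in the same block as P2
x = 24


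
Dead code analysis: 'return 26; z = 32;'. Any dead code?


statement follows a return and is unreachable
Dead: 'z = 32'


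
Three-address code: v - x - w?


Break into single-operator statements:
t1 = v - x
t2 = t1 - w


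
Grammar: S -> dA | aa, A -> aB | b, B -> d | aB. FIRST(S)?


Per alternative of S: FIRST(dA) = {d}; FIRST(aa) = {a}
FIRST(S) = {a, d}


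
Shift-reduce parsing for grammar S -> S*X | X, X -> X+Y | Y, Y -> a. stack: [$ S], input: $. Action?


start symbol S on stack, input exhausted
Action: accept


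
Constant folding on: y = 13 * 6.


13 * 6 = 78 at compile time
Optimized: y = 78


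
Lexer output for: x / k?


Scan left to right, longest-match per lexeme
Tokens: ID(x), OP(/), ID(k)


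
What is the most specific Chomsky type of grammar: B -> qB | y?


Right-linear: every RHS is a terminal or a terminal followed by one nonterminal
Classification: Type 3 (Regular)


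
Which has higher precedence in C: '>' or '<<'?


'<<' is shift (level 8); '>' is relational (level 7)
Higher level binds tighter
'<<' has higher precedence than '>'


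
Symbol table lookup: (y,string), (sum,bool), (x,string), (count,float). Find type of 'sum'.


Lookup 'sum' → type bool


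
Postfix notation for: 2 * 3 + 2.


Left to right (same or higher precedence on left)
Postfix: 2 3 * 2 +


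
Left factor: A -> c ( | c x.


Common prefix: 'c'
Factored: A -> c A', A' -> ( | x


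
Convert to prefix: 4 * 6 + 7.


left-to-right (same/higher precedence on left): tree is (+ (* 4 6) 7)
Prefix: + * 4 6 7


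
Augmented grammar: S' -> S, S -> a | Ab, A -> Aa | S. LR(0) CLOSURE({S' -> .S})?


Start: S' -> .S
For each item with dot before a nonterminal B, add B -> .γ for every B-production
Closure: [S' -> .S, S -> .a, S -> .Ab, A -> .Aa, A -> .S]


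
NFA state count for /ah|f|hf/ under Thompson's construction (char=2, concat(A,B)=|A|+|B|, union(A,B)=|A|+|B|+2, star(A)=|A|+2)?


Syntax tree has 5 char leaf(s), 2 union(s), 0 star(s)
chars contribute 5×2 = 10; each union adds +2; each star adds +2
Total: 10 + 4 + 0 = 14 states


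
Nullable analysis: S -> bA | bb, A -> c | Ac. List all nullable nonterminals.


A nonterminal is nullable iff some alternative derives ε (directly, or every symbol in it is nullable)
Nullable: {}


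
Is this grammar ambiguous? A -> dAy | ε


balanced d^n…y^n: each string has a unique parse
Unambiguous


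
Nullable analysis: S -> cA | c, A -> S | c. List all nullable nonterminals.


A nonterminal is nullable iff some alternative derives ε (directly, or every symbol in it is nullable)
Nullable: {}


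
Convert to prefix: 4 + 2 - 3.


left-to-right (same/higher precedence on left): tree is (- (+ 4 2) 3)
Prefix: - + 4 2 3


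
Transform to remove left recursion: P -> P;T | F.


Left-recursive alternatives: P;T; non-recursive: F
Introduce P': P -> FP', P' -> ;TP' | ε


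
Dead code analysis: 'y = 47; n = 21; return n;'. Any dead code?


y is assigned but never read
Dead: 'y = 47'


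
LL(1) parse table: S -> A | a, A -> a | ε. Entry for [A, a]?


For [A, a]: 'a' ∈ FIRST(a)
Entry: A -> a


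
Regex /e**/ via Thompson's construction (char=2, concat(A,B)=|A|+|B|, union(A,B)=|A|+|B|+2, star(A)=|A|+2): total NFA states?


Syntax tree has 1 char leaf(s), 0 union(s), 2 star(s)
chars contribute 1×2 = 2; each union adds +2; each star adds +2
Total: 2 + 0 + 4 = 6 states


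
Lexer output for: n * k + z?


Scan left to right, longest-match per lexeme
Tokens: ID(n), OP(*), ID(k), OP(+), ID(z)


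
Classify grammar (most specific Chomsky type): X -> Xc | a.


Left-linear: every RHS is a terminal or one nonterminal followed by a terminal
Classification: Type 3 (Regular)


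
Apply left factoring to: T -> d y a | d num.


Common prefix: 'd'
Factored: T -> d T', T' -> y a | num


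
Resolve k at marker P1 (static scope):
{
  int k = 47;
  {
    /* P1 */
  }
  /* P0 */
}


P1's block does not declare k; resolves to the enclosing declaration at depth 0
k = 47


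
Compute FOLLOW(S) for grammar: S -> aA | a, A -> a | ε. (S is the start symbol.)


$ ∈ FOLLOW(S). For each A -> αBβ: add FIRST(β)\{ε} to FOLLOW(B); if β nullable, add FOLLOW(A).
FOLLOW(S) = {$}


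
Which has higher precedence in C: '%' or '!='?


'%' is multiplicative (level 10); '!=' is equality (level 6)
Higher level binds tighter
'%' has higher precedence than '!='


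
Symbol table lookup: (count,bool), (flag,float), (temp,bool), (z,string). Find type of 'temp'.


Lookup 'temp' → type bool


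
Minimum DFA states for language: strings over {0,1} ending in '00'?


Track the longest suffix of input matching a prefix of '00': 3 classes (prefixes of length 0..2)
Minimal DFA: 3 states


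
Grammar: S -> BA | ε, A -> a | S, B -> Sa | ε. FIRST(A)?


Per alternative of A: FIRST(a) = {a}; FIRST(S) = {a, ε}
FIRST(A) = {a, ε}


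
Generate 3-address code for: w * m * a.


Break into single-operator statements:
t1 = w * m
t2 = t1 * a


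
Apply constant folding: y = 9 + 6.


9 + 6 = 15 at compile time
Optimized: y = 15


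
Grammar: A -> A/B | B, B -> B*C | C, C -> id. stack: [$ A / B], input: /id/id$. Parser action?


handle 'A/B' on top; lookahead ∈ FOLLOW(A) = {/, $}
Action: reduce (A -> A/B)


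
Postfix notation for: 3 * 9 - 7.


Left to right (same or higher precedence on left)
Postfix: 3 9 * 7 -


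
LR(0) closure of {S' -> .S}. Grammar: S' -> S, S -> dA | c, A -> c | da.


Start: S' -> .S
For each item with dot before a nonterminal B, add B -> .γ for every B-production
Closure: [S' -> .S, S -> .dA, S -> .c]


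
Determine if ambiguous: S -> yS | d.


right-linear, alternatives start with distinct terminals 'y' vs 'd': unique leftmost derivation
Unambiguous


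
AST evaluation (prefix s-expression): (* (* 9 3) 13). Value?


Evaluate inner: (* 9 3) = 27
Evaluate root: (* 27 13) = 351
Result: 351


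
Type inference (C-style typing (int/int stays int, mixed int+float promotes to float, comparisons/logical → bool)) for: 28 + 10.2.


Operand types: int + float
Rule: mixed int/float promotes to float; int/int stays int
Result type: float


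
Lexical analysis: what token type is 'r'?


Pattern: letter/underscore followed by alphanumerics, not a keyword
Type: IDENTIFIER


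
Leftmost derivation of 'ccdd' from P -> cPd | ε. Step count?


Derivation: P => cPd => ccPdd => ccdd
Steps: 3


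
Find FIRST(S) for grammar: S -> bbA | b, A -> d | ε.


Per alternative of S: FIRST(bbA) = {b}; FIRST(b) = {b}
FIRST(S) = {b}


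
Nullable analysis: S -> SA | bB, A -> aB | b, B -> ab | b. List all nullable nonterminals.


A nonterminal is nullable iff some alternative derives ε (directly, or every symbol in it is nullable)
Nullable: {}


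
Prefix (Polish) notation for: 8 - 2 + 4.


left-to-right (same/higher precedence on left): tree is (+ (- 8 2) 4)
Prefix: + - 8 2 4


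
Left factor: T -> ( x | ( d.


Common prefix: '('
Factored: T -> ( T', T' -> x | d


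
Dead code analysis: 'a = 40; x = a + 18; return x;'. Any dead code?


a is read by x's definition; x is returned
No dead code


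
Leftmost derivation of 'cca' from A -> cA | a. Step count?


Derivation: A => cA => ccA => cca
Steps: 3


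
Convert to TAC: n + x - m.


Break into single-operator statements:
t1 = n + x
t2 = t1 - m


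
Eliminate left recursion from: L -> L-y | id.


Left-recursive alternatives: L-y; non-recursive: id
Introduce L': L -> idL', L' -> -yL' | ε


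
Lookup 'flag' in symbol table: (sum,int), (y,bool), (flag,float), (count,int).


Lookup 'flag' → type float


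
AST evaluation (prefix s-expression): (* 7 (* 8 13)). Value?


Evaluate inner: (* 8 13) = 104
Evaluate root: (* 7 104) = 728
Result: 728


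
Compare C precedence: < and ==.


'<' is relational (level 7); '==' is equality (level 6)
Higher level binds tighter
'<' has higher precedence than '=='


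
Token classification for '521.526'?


Pattern: digits with a decimal point
Type: FLOAT_LITERAL


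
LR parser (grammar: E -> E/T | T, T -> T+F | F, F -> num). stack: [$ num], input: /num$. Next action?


'num' on top is the handle for F -> num
Action: reduce (F -> num)


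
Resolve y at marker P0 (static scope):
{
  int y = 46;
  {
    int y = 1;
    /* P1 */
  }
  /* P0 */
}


y declared in the same block as P0
y = 46


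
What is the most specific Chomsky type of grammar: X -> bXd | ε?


Single nonterminal LHS, but b^n d^n is not regular
Classification: Type 2 (Context-Free)


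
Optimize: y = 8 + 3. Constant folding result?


8 + 3 = 11 at compile time
Optimized: y = 11


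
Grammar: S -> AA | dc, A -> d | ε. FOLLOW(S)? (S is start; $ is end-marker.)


$ ∈ FOLLOW(S). For each A -> αBβ: add FIRST(β)\{ε} to FOLLOW(B); if β nullable, add FOLLOW(A).
FOLLOW(S) = {$}


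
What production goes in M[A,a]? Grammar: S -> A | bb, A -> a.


For [A, a]: 'a' ∈ FIRST(a)
Entry: A -> a


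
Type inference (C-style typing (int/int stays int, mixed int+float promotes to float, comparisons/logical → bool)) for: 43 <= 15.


Operand types: int <= int
Rule: comparison yields bool
Result type: bool


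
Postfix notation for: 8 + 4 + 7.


Left to right (same or higher precedence on left)
Postfix: 8 4 + 7 +


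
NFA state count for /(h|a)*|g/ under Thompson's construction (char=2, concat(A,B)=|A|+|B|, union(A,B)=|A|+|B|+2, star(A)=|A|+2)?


Syntax tree has 3 char leaf(s), 2 union(s), 1 star(s)
chars contribute 3×2 = 6; each union adds +2; each star adds +2
Total: 6 + 4 + 2 = 12 states


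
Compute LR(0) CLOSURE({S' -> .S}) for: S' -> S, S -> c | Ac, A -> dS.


Start: S' -> .S
For each item with dot before a nonterminal B, add B -> .γ for every B-production
Closure: [S' -> .S, S -> .c, S -> .Ac, A -> .dS]


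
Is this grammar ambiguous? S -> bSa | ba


balanced b^n…a^n: each string has a unique parse
Unambiguous


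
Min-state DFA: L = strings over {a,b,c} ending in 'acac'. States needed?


Track the longest suffix of input matching a prefix of 'acac': 5 classes (prefixes of length 0..4)
Minimal DFA: 5 states


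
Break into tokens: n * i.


Scan left to right, longest-match per lexeme
Tokens: ID(n), OP(*), ID(i)


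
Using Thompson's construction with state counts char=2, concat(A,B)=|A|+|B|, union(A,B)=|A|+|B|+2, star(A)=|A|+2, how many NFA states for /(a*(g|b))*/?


Syntax tree has 3 char leaf(s), 1 union(s), 2 star(s)
chars contribute 3×2 = 6; each union adds +2; each star adds +2
Total: 6 + 2 + 4 = 12 states


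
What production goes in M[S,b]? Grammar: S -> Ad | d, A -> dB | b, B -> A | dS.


For [S, b]: 'b' ∈ FIRST(Ad)
Entry: S -> Ad


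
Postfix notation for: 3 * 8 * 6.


Left to right (same or higher precedence on left)
Postfix: 3 8 * 6 *


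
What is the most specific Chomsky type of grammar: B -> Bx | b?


Left-linear: every RHS is a terminal or one nonterminal followed by a terminal
Classification: Type 3 (Regular)


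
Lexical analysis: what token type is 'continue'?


Pattern: reserved word
Type: KEYWORD


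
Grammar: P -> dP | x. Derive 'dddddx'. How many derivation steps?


Derivation: P => dP => ddP => dddP => ddddP => dddddP => dddddx
Steps: 6


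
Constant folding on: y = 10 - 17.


10 - 17 = -7 at compile time
Optimized: y = -7


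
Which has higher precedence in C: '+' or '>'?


'+' is additive (level 9); '>' is relational (level 7)
Higher level binds tighter
'+' has higher precedence than '>'


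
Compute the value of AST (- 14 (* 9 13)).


Evaluate inner: (* 9 13) = 117
Evaluate root: (- 14 117) = -103
Result: -103


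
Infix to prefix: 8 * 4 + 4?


left-to-right (same/higher precedence on left): tree is (+ (* 8 4) 4)
Prefix: + * 8 4 4


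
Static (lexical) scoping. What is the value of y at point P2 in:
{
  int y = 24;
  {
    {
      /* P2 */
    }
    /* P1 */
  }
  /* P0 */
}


P2's block does not declare y; resolves to the enclosing declaration at depth 0
y = 24


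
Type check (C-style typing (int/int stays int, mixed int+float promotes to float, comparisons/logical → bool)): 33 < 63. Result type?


Operand types: int < int
Rule: comparison yields bool
Result type: bool


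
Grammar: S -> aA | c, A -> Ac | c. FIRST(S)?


Per alternative of S: FIRST(aA) = {a}; FIRST(c) = {c}
FIRST(S) = {a, c}


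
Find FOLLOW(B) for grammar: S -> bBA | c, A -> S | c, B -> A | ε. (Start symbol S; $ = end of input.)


$ ∈ FOLLOW(S). For each A -> αBβ: add FIRST(β)\{ε} to FOLLOW(B); if β nullable, add FOLLOW(A).
FOLLOW(B) = {b, c}


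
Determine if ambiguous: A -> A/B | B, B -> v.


precedence layered via separate nonterminal B: deterministic
Unambiguous


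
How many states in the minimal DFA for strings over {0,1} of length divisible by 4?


Track length mod 4: states 0..3, accept at 0
Minimal DFA: 4 states


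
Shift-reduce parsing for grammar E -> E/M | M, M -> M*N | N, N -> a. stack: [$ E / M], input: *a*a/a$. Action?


'*' can extend M; shift to build M -> M*N
Action: shift


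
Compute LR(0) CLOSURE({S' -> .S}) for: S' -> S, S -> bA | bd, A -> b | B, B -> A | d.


Start: S' -> .S
For each item with dot before a nonterminal B, add B -> .γ for every B-production
Closure: [S' -> .S, S -> .bA, S -> .bd]


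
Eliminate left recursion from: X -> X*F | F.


Left-recursive alternatives: X*F; non-recursive: F
Introduce X': X -> FX', X' -> *FX' | ε


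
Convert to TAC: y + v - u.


Break into single-operator statements:
t1 = y + v
t2 = t1 - u


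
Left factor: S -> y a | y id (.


Common prefix: 'y'
Factored: S -> y S', S' -> a | id (


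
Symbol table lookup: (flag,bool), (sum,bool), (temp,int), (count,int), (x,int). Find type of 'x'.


Lookup 'x' → type int


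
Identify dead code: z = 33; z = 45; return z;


first assignment to z is overwritten before any read
Dead: 'z = 33'


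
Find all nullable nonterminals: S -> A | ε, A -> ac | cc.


A nonterminal is nullable iff some alternative derives ε (directly, or every symbol in it is nullable)
Nullable: {S}


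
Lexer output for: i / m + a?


Scan left to right, longest-match per lexeme
Tokens: ID(i), OP(/), ID(m), OP(+), ID(a)


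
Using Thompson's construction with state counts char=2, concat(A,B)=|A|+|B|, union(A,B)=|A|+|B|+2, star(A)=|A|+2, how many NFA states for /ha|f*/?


Syntax tree has 3 char leaf(s), 1 union(s), 1 star(s)
chars contribute 3×2 = 6; each union adds +2; each star adds +2
Total: 6 + 2 + 2 = 10 states


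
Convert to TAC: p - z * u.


Break into single-operator statements:
t1 = z * u
t2 = p - t1


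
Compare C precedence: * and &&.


'*' is multiplicative (level 10); '&&' is logical AND (level 2)
Higher level binds tighter
'*' has higher precedence than '&&'


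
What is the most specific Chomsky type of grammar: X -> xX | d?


Right-linear: every RHS is a terminal or a terminal followed by one nonterminal
Classification: Type 3 (Regular)


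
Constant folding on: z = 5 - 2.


5 - 2 = 3 at compile time
Optimized: z = 3


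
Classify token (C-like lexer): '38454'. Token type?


Pattern: digits only
Type: INTEGER_LITERAL


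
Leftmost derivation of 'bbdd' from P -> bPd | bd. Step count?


Derivation: P => bPd => bbdd
Steps: 2


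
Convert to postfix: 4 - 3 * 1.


* has higher precedence, evaluate 3*1 first
Postfix: 4 3 1 * -


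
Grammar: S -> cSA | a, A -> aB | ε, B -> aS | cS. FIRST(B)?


Per alternative of B: FIRST(aS) = {a}; FIRST(cS) = {c}
FIRST(B) = {a, c}


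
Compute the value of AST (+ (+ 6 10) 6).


Evaluate inner: (+ 6 10) = 16
Evaluate root: (+ 16 6) = 22
Result: 22


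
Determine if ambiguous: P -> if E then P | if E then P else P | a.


dangling else: 'if E then if E then a else a' parses two ways
Ambiguous


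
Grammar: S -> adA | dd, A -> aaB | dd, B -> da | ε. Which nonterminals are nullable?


A nonterminal is nullable iff some alternative derives ε (directly, or every symbol in it is nullable)
Nullable: {B}


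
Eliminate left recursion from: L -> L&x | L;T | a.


Left-recursive alternatives: L&x, L;T; non-recursive: a
Introduce L': L -> aL', L' -> &xL' | ;TL' | ε


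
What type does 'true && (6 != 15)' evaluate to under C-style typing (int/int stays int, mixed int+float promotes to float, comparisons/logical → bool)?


Operand types: bool && bool
Rule: logical operators take bool operands and yield bool
Result type: bool


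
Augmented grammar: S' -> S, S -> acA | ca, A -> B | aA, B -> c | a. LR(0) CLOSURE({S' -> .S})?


Start: S' -> .S
For each item with dot before a nonterminal B, add B -> .γ for every B-production
Closure: [S' -> .S, S -> .acA, S -> .ca]


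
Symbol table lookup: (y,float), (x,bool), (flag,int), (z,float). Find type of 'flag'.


Lookup 'flag' → type int


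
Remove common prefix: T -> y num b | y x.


Common prefix: 'y'
Factored: T -> y T', T' -> num b | x


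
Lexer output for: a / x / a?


Scan left to right, longest-match per lexeme
Tokens: ID(a), OP(/), ID(x), OP(/), ID(a)


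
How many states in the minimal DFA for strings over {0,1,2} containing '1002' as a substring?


KMP-style automaton: 4 progress states + 1 absorbing accept = 5
Minimal DFA: 5 states


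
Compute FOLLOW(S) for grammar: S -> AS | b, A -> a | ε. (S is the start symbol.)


$ ∈ FOLLOW(S). For each A -> αBβ: add FIRST(β)\{ε} to FOLLOW(B); if β nullable, add FOLLOW(A).
FOLLOW(S) = {$}


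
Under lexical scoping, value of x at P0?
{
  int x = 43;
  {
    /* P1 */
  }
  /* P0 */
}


x declared in the same block as P0
x = 43


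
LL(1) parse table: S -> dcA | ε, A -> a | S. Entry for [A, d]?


For [A, d]: 'd' ∈ FIRST(S)
Entry: A -> S


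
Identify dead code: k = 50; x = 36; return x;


k is assigned but never read
Dead: 'k = 50'


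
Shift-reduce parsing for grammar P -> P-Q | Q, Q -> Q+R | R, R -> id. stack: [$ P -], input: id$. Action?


no handle ('P-' is not any RHS); shift 'id'
Action: shift


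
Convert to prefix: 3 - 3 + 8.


left-to-right (same/higher precedence on left): tree is (+ (- 3 3) 8)
Prefix: + - 3 3 8


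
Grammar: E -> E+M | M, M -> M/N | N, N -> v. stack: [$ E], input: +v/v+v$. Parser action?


shift '+' to continue E -> E+M
Action: shift


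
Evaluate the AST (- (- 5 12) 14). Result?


Evaluate inner: (- 5 12) = -7
Evaluate root: (- -7 14) = -21
Result: -21


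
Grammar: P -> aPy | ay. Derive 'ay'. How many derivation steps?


Derivation: P => ay
Steps: 1


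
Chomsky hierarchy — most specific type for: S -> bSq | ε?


Single nonterminal LHS, but b^n q^n is not regular
Classification: Type 2 (Context-Free)


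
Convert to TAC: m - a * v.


Break into single-operator statements:
t1 = a * v
t2 = m - t1


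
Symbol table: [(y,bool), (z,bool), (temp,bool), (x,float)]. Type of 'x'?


Lookup 'x' → type float


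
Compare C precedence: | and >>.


'>>' is shift (level 8); '|' is bitwise OR (level 3)
Higher level binds tighter
'>>' has higher precedence than '|'


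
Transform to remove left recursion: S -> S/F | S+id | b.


Left-recursive alternatives: S/F, S+id; non-recursive: b
Introduce S': S -> bS', S' -> /FS' | +idS' | ε


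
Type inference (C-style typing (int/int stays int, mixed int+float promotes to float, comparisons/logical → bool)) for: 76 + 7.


Operand types: int + int
Rule: mixed int/float promotes to float; int/int stays int
Result type: int


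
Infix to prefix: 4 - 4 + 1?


left-to-right (same/higher precedence on left): tree is (+ (- 4 4) 1)
Prefix: + - 4 4 1


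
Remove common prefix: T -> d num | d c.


Common prefix: 'd'
Factored: T -> d T', T' -> num | c


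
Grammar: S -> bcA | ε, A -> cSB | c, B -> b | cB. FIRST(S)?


Per alternative of S: FIRST(bcA) = {b}; FIRST(ε) = {ε}
FIRST(S) = {b, ε}


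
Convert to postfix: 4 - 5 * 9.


* has higher precedence, evaluate 5*9 first
Postfix: 4 5 9 * -


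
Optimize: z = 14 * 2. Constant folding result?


14 * 2 = 28 at compile time
Optimized: z = 28


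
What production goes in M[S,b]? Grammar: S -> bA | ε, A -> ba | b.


For [S, b]: 'b' ∈ FIRST(bA)
Entry: S -> bA


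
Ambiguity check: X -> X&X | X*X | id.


'id&id*id' has two parse trees (no precedence encoded between & and *)
Ambiguous


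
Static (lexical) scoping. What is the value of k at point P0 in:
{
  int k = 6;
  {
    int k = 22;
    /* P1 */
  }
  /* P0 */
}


k declared in the same block as P0
k = 6


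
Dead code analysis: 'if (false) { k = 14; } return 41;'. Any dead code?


condition is constant false, so the whole block is unreachable
Dead: 'if (false) { k = 14; }'


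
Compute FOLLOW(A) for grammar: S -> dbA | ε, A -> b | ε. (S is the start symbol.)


$ ∈ FOLLOW(S). For each A -> αBβ: add FIRST(β)\{ε} to FOLLOW(B); if β nullable, add FOLLOW(A).
FOLLOW(A) = {$}


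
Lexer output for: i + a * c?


Scan left to right, longest-match per lexeme
Tokens: ID(i), OP(+), ID(a), OP(*), ID(c)
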